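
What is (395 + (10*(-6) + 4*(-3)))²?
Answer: 104329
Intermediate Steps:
(395 + (10*(-6) + 4*(-3)))² = (395 + (-60 - 12))² = (395 - 72)² = 323² = 104329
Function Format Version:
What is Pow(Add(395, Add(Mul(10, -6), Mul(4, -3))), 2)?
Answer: 104329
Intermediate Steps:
Pow(Add(395, Add(Mul(10, -6), Mul(4, -3))), 2) = Pow(Add(395, Add(-60, -12)), 2) = Pow(Add(395, -72), 2) = Pow(323, 2) = 104329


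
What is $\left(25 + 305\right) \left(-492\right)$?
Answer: $-162360$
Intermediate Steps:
$\left(25 + 305\right) \left(-492\right) = 330 \left(-492\right) = -162360$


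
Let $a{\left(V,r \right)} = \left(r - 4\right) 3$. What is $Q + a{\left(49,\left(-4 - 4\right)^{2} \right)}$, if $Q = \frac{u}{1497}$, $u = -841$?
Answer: $\frac{268619}{1497} \approx 179.44$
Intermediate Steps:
$a{\left(V,r \right)} = -12 + 3 r$ ($a{\left(V,r \right)} = \left(-4 + r\right) 3 = -12 + 3 r$)
$Q = - \frac{841}{1497} \approx -0.56179$
$Q + a{\left(49,\left(-4 - 4\right)^{2} \right)} = - \frac{841}{1497} - \left(12 - 3 \left(-4 - 4\right)^{2}\right) = - \frac{841}{1497} - \left(12 - 3 \left(-8\right)^{2}\right) = - \frac{841}{1497} + \left(-12 + 3 \cdot 64\right) = - \frac{841}{1497} + \left(-12 + 192\right) = - \frac{841}{1497} + 180 = \frac{268619}{1497}$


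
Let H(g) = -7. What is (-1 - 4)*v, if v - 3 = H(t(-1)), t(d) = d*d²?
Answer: 20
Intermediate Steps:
t(d) = d³
v = -4 (v = 3 - 7 = -4)
(-1 - 4)*v = (-1 - 4)*(-4) = -5*(-4) = 20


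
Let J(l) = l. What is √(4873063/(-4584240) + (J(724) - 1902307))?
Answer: 7*I*√5663587954588445/382020 ≈ 1379.0*I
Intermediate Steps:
√(4873063/(-4584240) + (J(724) - 1902307)) = √(4873063/(-4584240) + (724 - 1902307)) = √(4873063*(-1/4584240) - 1901583) = √(-4873063/4584240 - 1901583) = √(-8717317724983/4584240) = 7*I*√5663587954588445/382020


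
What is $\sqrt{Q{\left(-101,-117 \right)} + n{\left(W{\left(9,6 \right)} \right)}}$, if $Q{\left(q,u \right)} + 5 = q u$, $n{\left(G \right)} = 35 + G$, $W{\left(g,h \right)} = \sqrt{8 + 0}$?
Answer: $\sqrt{11847 + 2 \sqrt{2}} \approx 108.86$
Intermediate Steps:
$W{\left(g,h \right)} = 2 \sqrt{2}$ ($W{\left(g,h \right)} = \sqrt{8} = 2 \sqrt{2}$)
$Q{\left(q,u \right)} = -5 + q u$
$\sqrt{Q{\left(-101,-117 \right)} + n{\left(W{\left(9,6 \right)} \right)}} = \sqrt{\left(-5 - -11817\right) + \left(35 + 2 \sqrt{2}\right)} = \sqrt{\left(-5 + 11817\right) + \left(35 + 2 \sqrt{2}\right)} = \sqrt{11812 + \left(35 + 2 \sqrt{2}\right)} = \sqrt{11847 + 2 \sqrt{2}}$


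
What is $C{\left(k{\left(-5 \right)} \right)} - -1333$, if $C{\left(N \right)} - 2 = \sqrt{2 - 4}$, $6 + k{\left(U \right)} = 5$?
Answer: $1335 + i \sqrt{2} \approx 1335.0 + 1.4142 i$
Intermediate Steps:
$k{\left(U \right)} = -1$ ($k{\left(U \right)} = -6 + 5 = -1$)
$C{\left(N \right)} = 2 + i \sqrt{2}$ ($C{\left(N \right)} = 2 + \sqrt{2 - 4} = 2 + \sqrt{-2} = 2 + i \sqrt{2}$)
$C{\left(k{\left(-5 \right)} \right)} - -1333 = \left(2 + i \sqrt{2}\right) - -1333 = \left(2 + i \sqrt{2}\right) + 1333 = 1335 + i \sqrt{2}$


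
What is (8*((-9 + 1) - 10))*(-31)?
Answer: 4464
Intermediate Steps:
(8*((-9 + 1) - 10))*(-31) = (8*(-8 - 10))*(-31) = (8*(-18))*(-31) = -144*(-31) = 4464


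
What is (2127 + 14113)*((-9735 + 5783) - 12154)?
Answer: -261561440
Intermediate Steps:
(2127 + 14113)*((-9735 + 5783) - 12154) = 16240*(-3952 - 12154) = 16240*(-16106) = -261561440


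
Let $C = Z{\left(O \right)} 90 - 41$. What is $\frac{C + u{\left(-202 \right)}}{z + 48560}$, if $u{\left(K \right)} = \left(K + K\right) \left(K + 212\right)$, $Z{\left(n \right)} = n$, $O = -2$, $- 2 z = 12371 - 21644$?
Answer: $- \frac{8522}{106393} \approx -0.080099$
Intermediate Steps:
$z = \frac{9273}{2}$ ($z = - \frac{12371 - 21644}{2} = \left(- \frac{1}{2}\right) \left(-9273\right) = \frac{9273}{2} \approx 4636.5$)
$C = -221$ ($C = \left(-2\right) 90 - 41 = -180 - 41 = -221$)
$u{\left(K \right)} = 2 K \left(212 + K\right)$
$\frac{C + u{\left(-202 \right)}}{z + 48560} = \frac{-221 + 2 \left(-202\right) \left(212 - 202\right)}{\frac{9273}{2} + 48560} = \frac{-221 + 2 \left(-202\right) 10}{\frac{106393}{2}} = \left(-221 - 4040\right) \frac{2}{106393} = \left(-4261\right) \frac{2}{106393} = - \frac{8522}{106393}$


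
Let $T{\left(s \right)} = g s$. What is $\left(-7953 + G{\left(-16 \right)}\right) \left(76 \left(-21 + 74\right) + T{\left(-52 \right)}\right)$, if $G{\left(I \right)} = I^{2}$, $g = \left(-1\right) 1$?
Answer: $-31403760$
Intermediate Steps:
$g = -1$
$T{\left(s \right)} = - s$
$\left(-7953 + G{\left(-16 \right)}\right) \left(76 \left(-21 + 74\right) + T{\left(-52 \right)}\right) = \left(-7953 + \left(-16\right)^{2}\right) \left(76 \left(-21 + 74\right) - -52\right) = \left(-7953 + 256\right) \left(76 \cdot 53 + 52\right) = - 7697 \left(4028 + 52\right) = \left(-7697\right) 4080 = -31403760$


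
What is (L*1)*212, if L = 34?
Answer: 7208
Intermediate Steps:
(L*1)*212 = (34*1)*212 = 34*212 = 7208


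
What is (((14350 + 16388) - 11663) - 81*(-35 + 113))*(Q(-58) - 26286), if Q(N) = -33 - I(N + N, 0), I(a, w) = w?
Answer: -335751483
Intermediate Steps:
Q(N) = -33 (Q(N) = -33 - 1*0 = -33 + 0 = -33)
(((14350 + 16388) - 11663) - 81*(-35 + 113))*(Q(-58) - 26286) = (((14350 + 16388) - 11663) - 81*(-35 + 113))*(-33 - 26286) = ((30738 - 11663) - 81*78)*(-26319) = (19075 - 6318)*(-26319) = 12757*(-26319) = -335751483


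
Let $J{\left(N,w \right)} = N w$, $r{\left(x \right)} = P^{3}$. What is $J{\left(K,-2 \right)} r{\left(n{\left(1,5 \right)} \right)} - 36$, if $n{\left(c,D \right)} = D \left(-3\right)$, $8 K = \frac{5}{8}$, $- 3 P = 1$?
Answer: $- \frac{31099}{864} \approx -35.994$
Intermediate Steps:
$P = - \frac{1}{3}$ ($P = \left(- \frac{1}{3}\right) 1 = - \frac{1}{3} \approx -0.33333$)
$K = \frac{5}{64}$ ($K = \frac{5 \cdot \frac{1}{8}}{8} = \frac{1}{8} \cdot \frac{5}{8} = \frac{5}{64} \approx 0.078125$)
$n{\left(c,D \right)} = - 3 D$
$r{\left(x \right)} = - \frac{1}{27}$ ($r{\left(x \right)} = \left(- \frac{1}{3}\right)^{3} = - \frac{1}{27}$)
$J{\left(K,-2 \right)} r{\left(n{\left(1,5 \right)} \right)} - 36 = \frac{5}{64} \left(-2\right) \left(- \frac{1}{27}\right) - 36 = \left(- \frac{5}{32}\right) \left(- \frac{1}{27}\right) - 36 = \frac{5}{864} - 36 = - \frac{31099}{864}$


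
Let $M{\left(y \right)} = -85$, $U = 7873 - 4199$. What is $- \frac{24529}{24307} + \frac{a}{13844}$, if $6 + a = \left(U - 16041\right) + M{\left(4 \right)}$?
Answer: $- \frac{321198041}{168253054} \approx -1.909$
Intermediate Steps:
$U = 3674$
$a = -12458$ ($a = -6 + \left(\left(3674 - 16041\right) - 85\right) = -6 - 12452 = -12458$)
$- \frac{24529}{24307} + \frac{a}{13844} = - \frac{24529}{24307} - \frac{12458}{13844} = \left(-24529\right) \frac{1}{24307} - \frac{6229}{6922} = - \frac{24529}{24307} - \frac{6229}{6922} = - \frac{321198041}{168253054}$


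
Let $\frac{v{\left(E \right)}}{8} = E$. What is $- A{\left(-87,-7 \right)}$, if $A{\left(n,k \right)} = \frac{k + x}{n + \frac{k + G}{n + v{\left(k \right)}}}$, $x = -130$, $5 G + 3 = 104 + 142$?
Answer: $- \frac{7535}{4801} \approx -1.5695$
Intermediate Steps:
$G = \frac{243}{5}$ ($G = - \frac{3}{5} + \frac{104 + 142}{5} = - \frac{3}{5} + \frac{1}{5} \cdot 246 = - \frac{3}{5} + \frac{246}{5} = \frac{243}{5} \approx 48.6$)
$v{\left(E \right)} = 8 E$
$A{\left(n,k \right)} = \frac{-130 + k}{n + \frac{\frac{243}{5} + k}{n + 8 k}}$ ($A{\left(n,k \right)} = \frac{k - 130}{n + \frac{k + \frac{243}{5}}{n + 8 k}} = \frac{-130 + k}{n + \frac{\frac{243}{5} + k}{n + 8 k}}$)
$- A{\left(-87,-7 \right)} = - \frac{5 \left(\left(-1040\right) \left(-7\right) - -11310 + 8 \left(-7\right)^{2} - -609\right)}{243 + 5 \left(-7\right) + 5 \left(-87\right)^{2} + 40 \left(-7\right) \left(-87\right)} = - \frac{5 \left(7280 + 11310 + 8 \cdot 49 + 609\right)}{243 - 35 + 5 \cdot 7569 + 24360} = - \frac{5 \left(7280 + 11310 + 392 + 609\right)}{243 - 35 + 37845 + 24360} = - \frac{5 \cdot 19591}{62413} = \left(-1\right) \frac{7535}{4801} = - \frac{7535}{4801}$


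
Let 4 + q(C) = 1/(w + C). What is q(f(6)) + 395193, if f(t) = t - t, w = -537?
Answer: 212216492/537 ≈ 3.9519e+5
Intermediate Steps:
f(t) = 0
q(C) = -4 + 1/(-537 + C)
q(f(6)) + 395193 = (2149 - 4*0)/(-537 + 0) + 395193 = (2149 + 0)/(-537) + 395193 = -1/537*2149 + 395193 = -2149/537 + 395193 = 212216492/537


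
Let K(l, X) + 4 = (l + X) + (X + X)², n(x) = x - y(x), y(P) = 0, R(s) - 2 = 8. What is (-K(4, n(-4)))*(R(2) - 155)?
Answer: 8700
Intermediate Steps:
R(s) = 10 (R(s) = 2 + 8 = 10)
n(x) = x (n(x) = x - 1*0 = x + 0 = x)
K(l, X) = -4 + X + l + 4*X² (K(l, X) = -4 + ((l + X) + (X + X)²) = -4 + ((X + l) + (2*X)²) = -4 + ((X + l) + 4*X²) = -4 + (X + l + 4*X²) = -4 + X + l + 4*X²)
(-K(4, n(-4)))*(R(2) - 155) = (-(-4 - 4 + 4 + 4*(-4)²))*(10 - 155) = -(-4 - 4 + 4 + 4*16)*(-145) = -(-4 - 4 + 4 + 64)*(-145) = -1*60*(-145) = -60*(-145) = 8700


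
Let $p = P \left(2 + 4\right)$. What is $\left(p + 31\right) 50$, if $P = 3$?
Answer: $2450$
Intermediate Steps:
$p = 18$ ($p = 3 \left(2 + 4\right) = 3 \cdot 6 = 18$)
$\left(p + 31\right) 50 = \left(18 + 31\right) 50 = 49 \cdot 50 = 2450$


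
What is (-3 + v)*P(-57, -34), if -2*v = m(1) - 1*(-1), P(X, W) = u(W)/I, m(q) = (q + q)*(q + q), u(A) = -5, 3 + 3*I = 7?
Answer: 165/8 ≈ 20.625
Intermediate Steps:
I = 4/3 (I = -1 + (⅓)*7 = -1 + 7/3 = 4/3 ≈ 1.3333)
m(q) = 4*q² (m(q) = (2*q)*(2*q) = 4*q²)
P(X, W) = -15/4 (P(X, W) = -5/4/3 = -5*¾ = -15/4)
v = -5/2 (v = -(4*1² - 1*(-1))/2 = -(4*1 + 1)/2 = -(4 + 1)/2 = -½*5 = -5/2 ≈ -2.5000)
(-3 + v)*P(-57, -34) = (-3 - 5/2)*(-15/4) = -11/2*(-15/4) = 165/8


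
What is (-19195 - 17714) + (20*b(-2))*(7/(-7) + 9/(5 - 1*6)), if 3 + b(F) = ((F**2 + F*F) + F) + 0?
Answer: -37509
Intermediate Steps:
b(F) = -3 + F + 2*F**2 (b(F) = -3 + (((F**2 + F*F) + F) + 0) = -3 + (((F**2 + F**2) + F) + 0) = -3 + ((2*F**2 + F) + 0) = -3 + ((F + 2*F**2) + 0) = -3 + (F + 2*F**2) = -3 + F + 2*F**2)
(-19195 - 17714) + (20*b(-2))*(7/(-7) + 9/(5 - 1*6)) = (-19195 - 17714) + (20*(-3 - 2 + 2*(-2)**2))*(7/(-7) + 9/(5 - 1*6)) = -36909 + (20*(-3 - 2 + 2*4))*(7*(-1/7) + 9/(5 - 6)) = -36909 + (20*(-3 - 2 + 8))*(-1 + 9/(-1)) = -36909 + (20*3)*(-1 + 9*(-1)) = -36909 + 60*(-1 - 9) = -36909 + 60*(-10) = -36909 - 600 = -37509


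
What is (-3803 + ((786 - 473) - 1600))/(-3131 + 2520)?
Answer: 5090/611 ≈ 8.3306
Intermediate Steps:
(-3803 + ((786 - 473) - 1600))/(-3131 + 2520) = (-3803 + (313 - 1600))/(-611) = (-3803 - 1287)*(-1/611) = -5090*(-1/611) = 5090/611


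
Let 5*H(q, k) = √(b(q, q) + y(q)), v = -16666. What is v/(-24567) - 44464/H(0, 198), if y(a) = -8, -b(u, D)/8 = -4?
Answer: 16666/24567 - 55580*√6/3 ≈ -45380.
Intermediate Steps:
b(u, D) = 32 (b(u, D) = -8*(-4) = 32)
H(q, k) = 2*√6/5 (H(q, k) = √(32 - 8)/5 = √24/5 = (2*√6)/5 = 2*√6/5)
v/(-24567) - 44464/H(0, 198) = -16666/(-24567) - 44464*5*√6/12 = -16666*(-1/24567) - 55580*√6/3 = 16666/24567 - 55580*√6/3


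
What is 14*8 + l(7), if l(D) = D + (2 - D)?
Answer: 114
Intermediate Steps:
l(D) = 2
14*8 + l(7) = 14*8 + 2 = 112 + 2 = 114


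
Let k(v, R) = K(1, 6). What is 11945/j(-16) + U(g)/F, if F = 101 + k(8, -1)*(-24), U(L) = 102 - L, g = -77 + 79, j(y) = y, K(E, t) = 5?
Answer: -228555/304 ≈ -751.83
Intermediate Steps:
k(v, R) = 5
g = 2
F = -19 (F = 101 + 5*(-24) = 101 - 120 = -19)
11945/j(-16) + U(g)/F = 11945/(-16) + (102 - 1*2)/(-19) = 11945*(-1/16) + (102 - 2)*(-1/19) = -11945/16 + 100*(-1/19) = -11945/16 - 100/19 = -228555/304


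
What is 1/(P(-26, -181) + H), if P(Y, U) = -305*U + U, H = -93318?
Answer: -1/38294 ≈ -2.6114e-5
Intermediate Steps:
P(Y, U) = -304*U
1/(P(-26, -181) + H) = 1/(-304*(-181) - 93318) = 1/(55024 - 93318) = 1/(-38294) = -1/38294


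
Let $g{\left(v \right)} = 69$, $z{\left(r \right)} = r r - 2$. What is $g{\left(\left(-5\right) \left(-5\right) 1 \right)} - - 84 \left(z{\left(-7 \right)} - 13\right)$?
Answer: $2925$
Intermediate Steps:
$z{\left(r \right)} = -2 + r^{2}$ ($z{\left(r \right)} = r^{2} - 2 = -2 + r^{2}$)
$g{\left(\left(-5\right) \left(-5\right) 1 \right)} - - 84 \left(z{\left(-7 \right)} - 13\right) = 69 - - 84 \left(\left(-2 + \left(-7\right)^{2}\right) - 13\right) = 69 - - 84 \left(\left(-2 + 49\right) - 13\right) = 69 - - 84 \left(47 - 13\right) = 69 - \left(-84\right) 34 = 69 - -2856 = 69 + 2856 = 2925$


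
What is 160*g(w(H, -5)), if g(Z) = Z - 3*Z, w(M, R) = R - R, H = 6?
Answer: 0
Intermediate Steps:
w(M, R) = 0
g(Z) = -2*Z
160*g(w(H, -5)) = 160*(-2*0) = 160*0 = 0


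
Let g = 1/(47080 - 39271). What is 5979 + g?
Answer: 46690012/7809 ≈ 5979.0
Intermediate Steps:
g = 1/7809 ≈ 0.00012806
5979 + g = 5979 + 1/7809 = 46690012/7809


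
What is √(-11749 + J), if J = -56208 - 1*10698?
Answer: I*√78655 ≈ 280.46*I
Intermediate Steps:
J = -66906 (J = -56208 - 10698 = -66906)
√(-11749 + J) = √(-11749 - 66906) = √(-78655) = I*√78655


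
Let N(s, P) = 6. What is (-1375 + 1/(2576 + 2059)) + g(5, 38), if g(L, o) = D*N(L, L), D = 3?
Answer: -6289694/4635 ≈ -1357.0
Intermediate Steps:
g(L, o) = 18 (g(L, o) = 3*6 = 18)
(-1375 + 1/(2576 + 2059)) + g(5, 38) = (-1375 + 1/(2576 + 2059)) + 18 = (-1375 + 1/4635) + 18 = -6373124/4635 + 18 = -6289694/4635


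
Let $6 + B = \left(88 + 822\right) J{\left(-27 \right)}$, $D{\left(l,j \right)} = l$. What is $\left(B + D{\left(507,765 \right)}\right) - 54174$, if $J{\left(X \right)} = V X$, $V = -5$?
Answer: $69177$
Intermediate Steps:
$J{\left(X \right)} = - 5 X$
$B = 122844$ ($B = -6 + \left(88 + 822\right) \left(\left(-5\right) \left(-27\right)\right) = -6 + 910 \cdot 135 = -6 + 122850 = 122844$)
$\left(B + D{\left(507,765 \right)}\right) - 54174 = \left(122844 + 507\right) - 54174 = 123351 - 54174 = 69177$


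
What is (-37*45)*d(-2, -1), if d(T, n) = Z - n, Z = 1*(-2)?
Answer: 1665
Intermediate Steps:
Z = -2
d(T, n) = -2 - n
(-37*45)*d(-2, -1) = (-37*45)*(-2 - 1*(-1)) = -1665*(-2 + 1) = -1665*(-1) = 1665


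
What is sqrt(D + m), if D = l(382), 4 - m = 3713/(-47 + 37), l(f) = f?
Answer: sqrt(75730)/10 ≈ 27.519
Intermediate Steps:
m = 3753/10 (m = 4 - 3713/(-47 + 37) = 4 - 3713/(-10) = 4 - 3713*(-1)/10 = 4 - 1*(-3713/10) = 4 + 3713/10 = 3753/10 ≈ 375.30)
D = 382
sqrt(D + m) = sqrt(382 + 3753/10) = sqrt(7573/10) = sqrt(75730)/10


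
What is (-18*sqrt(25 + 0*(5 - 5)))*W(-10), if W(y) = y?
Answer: 900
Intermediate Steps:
(-18*sqrt(25 + 0*(5 - 5)))*W(-10) = -18*sqrt(25 + 0*(5 - 5))*(-10) = -18*sqrt(25 + 0*0)*(-10) = -18*sqrt(25 + 0)*(-10) = -18*sqrt(25)*(-10) = -18*5*(-10) = -90*(-10) = 900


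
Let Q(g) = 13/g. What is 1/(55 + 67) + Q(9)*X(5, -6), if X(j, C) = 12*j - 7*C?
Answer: 53927/366 ≈ 147.34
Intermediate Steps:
X(j, C) = -7*C + 12*j
1/(55 + 67) + Q(9)*X(5, -6) = 1/(55 + 67) + (13/9)*(-7*(-6) + 12*5) = 1/122 + (13*(1/9))*(42 + 60) = 1/122 + (13/9)*102 = 1/122 + 442/3 = 53927/366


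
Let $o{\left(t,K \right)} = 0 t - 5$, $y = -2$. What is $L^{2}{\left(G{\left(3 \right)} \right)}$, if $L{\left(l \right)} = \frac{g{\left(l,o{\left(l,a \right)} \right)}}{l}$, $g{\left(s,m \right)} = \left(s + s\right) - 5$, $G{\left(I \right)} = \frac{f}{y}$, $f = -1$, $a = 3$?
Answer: $64$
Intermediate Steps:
$G{\left(I \right)} = \frac{1}{2}$ ($G{\left(I \right)} = - \frac{1}{-2} = \left(-1\right) \left(- \frac{1}{2}\right) = \frac{1}{2}$)
$o{\left(t,K \right)} = -5$ ($o{\left(t,K \right)} = 0 - 5 = -5$)
$g{\left(s,m \right)} = -5 + 2 s$ ($g{\left(s,m \right)} = 2 s - 5 = -5 + 2 s$)
$L{\left(l \right)} = \frac{-5 + 2 l}{l}$
$L^{2}{\left(G{\left(3 \right)} \right)} = \left(2 - 5 \frac{1}{\frac{1}{2}}\right)^{2} = \left(2 - 10\right)^{2} = \left(-8\right)^{2} = 64$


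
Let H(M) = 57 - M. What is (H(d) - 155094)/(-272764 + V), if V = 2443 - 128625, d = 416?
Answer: 155453/398946 ≈ 0.38966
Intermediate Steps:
V = -126182
(H(d) - 155094)/(-272764 + V) = ((57 - 1*416) - 155094)/(-272764 - 126182) = ((57 - 416) - 155094)/(-398946) = (-359 - 155094)*(-1/398946) = -155453*(-1/398946) = 155453/398946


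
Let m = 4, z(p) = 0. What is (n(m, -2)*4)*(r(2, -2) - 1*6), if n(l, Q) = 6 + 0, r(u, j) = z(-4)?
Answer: -144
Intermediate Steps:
r(u, j) = 0
n(l, Q) = 6
(n(m, -2)*4)*(r(2, -2) - 1*6) = (6*4)*(0 - 1*6) = 24*(0 - 6) = 24*(-6) = -144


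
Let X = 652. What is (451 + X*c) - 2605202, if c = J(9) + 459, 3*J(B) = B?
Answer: -2303527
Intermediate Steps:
J(B) = B/3
c = 462 (c = (⅓)*9 + 459 = 3 + 459 = 462)
(451 + X*c) - 2605202 = (451 + 652*462) - 2605202 = (451 + 301224) - 2605202 = 301675 - 2605202 = -2303527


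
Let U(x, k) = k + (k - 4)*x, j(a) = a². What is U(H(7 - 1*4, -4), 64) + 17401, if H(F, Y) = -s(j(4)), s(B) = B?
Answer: 16505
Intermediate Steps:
H(F, Y) = -16 (H(F, Y) = -1*4² = -1*16 = -16)
U(x, k) = k + x*(-4 + k) (U(x, k) = k + (-4 + k)*x = k + x*(-4 + k))
U(H(7 - 1*4, -4), 64) + 17401 = (64 - 4*(-16) + 64*(-16)) + 17401 = (64 + 64 - 1024) + 17401 = -896 + 17401 = 16505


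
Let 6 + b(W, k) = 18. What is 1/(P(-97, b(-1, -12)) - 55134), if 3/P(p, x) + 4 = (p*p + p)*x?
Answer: -111740/6160673157 ≈ -1.8138e-5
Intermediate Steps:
b(W, k) = 12 (b(W, k) = -6 + 18 = 12)
P(p, x) = 3/(-4 + x*(p + p²)) (P(p, x) = 3/(-4 + (p*p + p)*x) = 3/(-4 + (p² + p)*x) = 3/(-4 + (p + p²)*x) = 3/(-4 + x*(p + p²)))
1/(P(-97, b(-1, -12)) - 55134) = 1/(3/(-4 - 97*12 + 12*(-97)²) - 55134) = 1/(3/(-4 - 1164 + 12*9409) - 55134) = 1/(3/(-4 - 1164 + 112908) - 55134) = 1/(3/111740 - 55134) = 1/(-6160673157/111740) = -111740/6160673157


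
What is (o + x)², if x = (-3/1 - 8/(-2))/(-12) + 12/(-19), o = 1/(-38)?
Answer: 28561/51984 ≈ 0.54942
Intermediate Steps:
o = -1/38 ≈ -0.026316
x = -163/228 (x = (-3*1 - 8*(-½))*(-1/12) + 12*(-1/19) = (-3 + 4)*(-1/12) - 12/19 = 1*(-1/12) - 12/19 = -1/12 - 12/19 = -163/228 ≈ -0.71491)
(o + x)² = (-1/38 - 163/228)² = (-169/228)² = 28561/51984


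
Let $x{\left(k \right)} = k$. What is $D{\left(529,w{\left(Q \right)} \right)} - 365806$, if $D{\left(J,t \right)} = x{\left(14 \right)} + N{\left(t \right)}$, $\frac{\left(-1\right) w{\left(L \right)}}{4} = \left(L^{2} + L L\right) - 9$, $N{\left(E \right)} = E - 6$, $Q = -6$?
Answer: $-366050$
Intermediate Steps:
$N{\left(E \right)} = -6 + E$ ($N{\left(E \right)} = E - 6 = -6 + E$)
$w{\left(L \right)} = 36 - 8 L^{2}$ ($w{\left(L \right)} = - 4 \left(\left(L^{2} + L L\right) - 9\right) = - 4 \left(\left(L^{2} + L^{2}\right) - 9\right) = - 4 \left(2 L^{2} - 9\right) = - 4 \left(-9 + 2 L^{2}\right) = 36 - 8 L^{2}$)
$D{\left(J,t \right)} = 8 + t$ ($D{\left(J,t \right)} = 14 + \left(-6 + t\right) = 8 + t$)
$D{\left(529,w{\left(Q \right)} \right)} - 365806 = \left(8 + \left(36 - 8 \left(-6\right)^{2}\right)\right) - 365806 = \left(8 + \left(36 - 288\right)\right) - 365806 = \left(8 - 252\right) - 365806 = -244 - 365806 = -366050$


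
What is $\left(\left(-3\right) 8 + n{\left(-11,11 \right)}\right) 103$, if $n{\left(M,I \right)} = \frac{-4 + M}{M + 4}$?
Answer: $- \frac{15759}{7} \approx -2251.3$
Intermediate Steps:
$n{\left(M,I \right)} = \frac{-4 + M}{4 + M}$
$\left(\left(-3\right) 8 + n{\left(-11,11 \right)}\right) 103 = \left(\left(-3\right) 8 + \frac{-4 - 11}{4 - 11}\right) 103 = \left(-24 + \frac{1}{-7} \left(-15\right)\right) 103 = \left(-24 - - \frac{15}{7}\right) 103 = \left(-24 + \frac{15}{7}\right) 103 = \left(- \frac{153}{7}\right) 103 = - \frac{15759}{7}$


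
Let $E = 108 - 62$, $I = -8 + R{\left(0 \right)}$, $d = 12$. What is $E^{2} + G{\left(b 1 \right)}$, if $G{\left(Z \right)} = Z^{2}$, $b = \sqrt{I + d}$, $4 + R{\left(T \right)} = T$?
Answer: $2116$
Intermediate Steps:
$R{\left(T \right)} = -4 + T$
$I = -12$ ($I = -8 + \left(-4 + 0\right) = -8 - 4 = -12$)
$b = 0$ ($b = \sqrt{-12 + 12} = \sqrt{0} = 0$)
$E = 46$ ($E = 108 - 62 = 46$)
$E^{2} + G{\left(b 1 \right)} = 46^{2} + \left(0 \cdot 1\right)^{2} = 2116 + 0^{2} = 2116 + 0 = 2116$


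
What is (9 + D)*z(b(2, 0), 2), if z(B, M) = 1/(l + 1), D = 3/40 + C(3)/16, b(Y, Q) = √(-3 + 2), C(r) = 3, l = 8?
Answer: 247/240 ≈ 1.0292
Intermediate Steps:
b(Y, Q) = I (b(Y, Q) = √(-1) = I)
D = 21/80 (D = 3/40 + 3/16 = 21/80 ≈ 0.26250)
z(B, M) = ⅑ (z(B, M) = 1/(8 + 1) = 1/9 = ⅑)
(9 + D)*z(b(2, 0), 2) = (9 + 21/80)*(⅑) = (741/80)*(⅑) = 247/240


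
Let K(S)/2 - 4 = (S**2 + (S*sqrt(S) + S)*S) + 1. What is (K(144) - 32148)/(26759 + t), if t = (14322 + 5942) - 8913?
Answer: 54847/3811 ≈ 14.392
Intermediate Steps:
t = 11351 (t = 20264 - 8913 = 11351)
K(S) = 10 + 2*S**2 + 2*S*(S + S**(3/2)) (K(S) = 8 + 2*((S**2 + (S*sqrt(S) + S)*S) + 1) = 8 + 2*((S**2 + (S**(3/2) + S)*S) + 1) = 8 + 2*((S**2 + (S + S**(3/2))*S) + 1) = 8 + 2*((S**2 + S*(S + S**(3/2))) + 1) = 8 + 2*(1 + S**2 + S*(S + S**(3/2))) = 8 + (2 + 2*S**2 + 2*S*(S + S**(3/2))) = 10 + 2*S**2 + 2*S*(S + S**(3/2)))
(K(144) - 32148)/(26759 + t) = ((10 + 2*144**(5/2) + 4*144**2) - 32148)/(26759 + 11351) = ((10 + 2*248832 + 4*20736) - 32148)/38110 = ((10 + 497664 + 82944) - 32148)*(1/38110) = (580618 - 32148)*(1/38110) = 548470*(1/38110) = 54847/3811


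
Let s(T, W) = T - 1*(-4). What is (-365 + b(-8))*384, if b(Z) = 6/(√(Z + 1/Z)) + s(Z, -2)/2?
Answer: -140928 - 4608*I*√130/65 ≈ -1.4093e+5 - 808.3*I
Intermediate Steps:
s(T, W) = 4 + T (s(T, W) = T + 4 = 4 + T)
b(Z) = 2 + Z/2 + 6/√(Z + 1/Z) (b(Z) = 6/(√(Z + 1/Z)) + (4 + Z)/2 = 6/(√(Z + 1/Z)) + (4 + Z)*(½) = 6/√(Z + 1/Z) + (2 + Z/2) = 2 + Z/2 + 6/√(Z + 1/Z))
(-365 + b(-8))*384 = (-365 + (2 + (½)*(-8) + 6/√(-8 + 1/(-8))))*384 = (-365 + (2 - 4 + 6/√(-8 - ⅛)))*384 = (-365 + (2 - 4 + 6/√(-65/8)))*384 = (-365 + (2 - 4 + 6*(-2*I*√130/65)))*384 = (-365 + (2 - 4 - 12*I*√130/65))*384 = (-365 + (-2 - 12*I*√130/65))*384 = (-367 - 12*I*√130/65)*384 = -140928 - 4608*I*√130/65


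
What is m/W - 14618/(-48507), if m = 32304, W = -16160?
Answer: -83171453/48992070 ≈ -1.6977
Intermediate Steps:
m/W - 14618/(-48507) = 32304/(-16160) - 14618/(-48507) = 32304*(-1/16160) - 14618*(-1/48507) = -2019/1010 + 14618/48507 = -83171453/48992070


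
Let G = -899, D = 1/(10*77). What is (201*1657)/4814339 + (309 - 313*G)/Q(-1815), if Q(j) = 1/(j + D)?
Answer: -947664028494847183/1853520515 ≈ -5.1128e+8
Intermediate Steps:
D = 1/770 ≈ 0.0012987
Q(j) = 1/(1/770 + j) (Q(j) = 1/(j + 1/770) = 1/(1/770 + j))
(201*1657)/4814339 + (309 - 313*G)/Q(-1815) = (201*1657)/4814339 + (309 - 313*(-899))/((770/(1 + 770*(-1815)))) = 333057*(1/4814339) + (309 + 281387)/((770/(1 - 1397550))) = 333057/4814339 + 281696/((770/(-1397549))) = 333057/4814339 + 281696/((770*(-1/1397549))) = 333057/4814339 + 281696/(-770/1397549) = 333057/4814339 + 281696*(-1397549/770) = 333057/4814339 - 196841981552/385 = -947664028494847183/1853520515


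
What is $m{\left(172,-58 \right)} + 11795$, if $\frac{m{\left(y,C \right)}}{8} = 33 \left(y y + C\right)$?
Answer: $7806659$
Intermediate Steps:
$m{\left(y,C \right)} = 264 C + 264 y^{2}$ ($m{\left(y,C \right)} = 8 \cdot 33 \left(y y + C\right) = 8 \cdot 33 \left(y^{2} + C\right) = 8 \cdot 33 \left(C + y^{2}\right) = 8 \left(33 C + 33 y^{2}\right) = 264 C + 264 y^{2}$)
$m{\left(172,-58 \right)} + 11795 = \left(264 \left(-58\right) + 264 \cdot 172^{2}\right) + 11795 = \left(-15312 + 264 \cdot 29584\right) + 11795 = \left(-15312 + 7810176\right) + 11795 = 7794864 + 11795 = 7806659$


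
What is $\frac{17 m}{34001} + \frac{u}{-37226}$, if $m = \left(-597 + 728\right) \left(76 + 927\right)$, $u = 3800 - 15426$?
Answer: $\frac{41773152266}{632860613} \approx 66.007$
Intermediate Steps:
$u = -11626$
$m = 131393$ ($m = 131 \cdot 1003 = 131393$)
$\frac{17 m}{34001} + \frac{u}{-37226} = \frac{17 \cdot 131393}{34001} - \frac{11626}{-37226} = 2233681 \cdot \frac{1}{34001} - - \frac{5813}{18613} = \frac{2233681}{34001} + \frac{5813}{18613} = \frac{41773152266}{632860613}$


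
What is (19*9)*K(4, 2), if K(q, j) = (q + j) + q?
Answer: 1710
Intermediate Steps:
K(q, j) = j + 2*q (K(q, j) = (j + q) + q = j + 2*q)
(19*9)*K(4, 2) = (19*9)*(2 + 2*4) = 171*(2 + 8) = 171*10 = 1710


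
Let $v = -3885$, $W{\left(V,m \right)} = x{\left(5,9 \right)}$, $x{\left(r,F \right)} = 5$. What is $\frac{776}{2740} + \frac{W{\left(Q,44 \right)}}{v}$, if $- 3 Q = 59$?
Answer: $\frac{150053}{532245} \approx 0.28192$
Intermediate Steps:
$Q = - \frac{59}{3}$ ($Q = \left(- \frac{1}{3}\right) 59 = - \frac{59}{3} \approx -19.667$)
$W{\left(V,m \right)} = 5$
$\frac{776}{2740} + \frac{W{\left(Q,44 \right)}}{v} = \frac{776}{2740} + \frac{5}{-3885} = 776 \cdot \frac{1}{2740} + 5 \left(- \frac{1}{3885}\right) = \frac{194}{685} - \frac{1}{777} = \frac{150053}{532245}$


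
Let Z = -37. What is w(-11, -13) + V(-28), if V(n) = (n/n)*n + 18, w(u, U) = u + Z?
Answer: -58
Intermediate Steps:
w(u, U) = -37 + u (w(u, U) = u - 37 = -37 + u)
V(n) = 18 + n (V(n) = 1*n + 18 = n + 18 = 18 + n)
w(-11, -13) + V(-28) = (-37 - 11) + (18 - 28) = -48 - 10 = -58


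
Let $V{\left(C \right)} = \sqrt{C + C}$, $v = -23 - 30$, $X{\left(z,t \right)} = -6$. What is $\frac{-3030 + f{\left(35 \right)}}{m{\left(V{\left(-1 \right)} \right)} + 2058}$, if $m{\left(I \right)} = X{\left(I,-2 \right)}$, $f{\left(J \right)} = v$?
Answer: $- \frac{3083}{2052} \approx -1.5024$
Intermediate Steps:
$v = -53$ ($v = -23 - 30 = -53$)
$f{\left(J \right)} = -53$
$V{\left(C \right)} = \sqrt{2} \sqrt{C}$ ($V{\left(C \right)} = \sqrt{2 C} = \sqrt{2} \sqrt{C}$)
$m{\left(I \right)} = -6$
$\frac{-3030 + f{\left(35 \right)}}{m{\left(V{\left(-1 \right)} \right)} + 2058} = \frac{-3030 - 53}{-6 + 2058} = - \frac{3083}{2052}$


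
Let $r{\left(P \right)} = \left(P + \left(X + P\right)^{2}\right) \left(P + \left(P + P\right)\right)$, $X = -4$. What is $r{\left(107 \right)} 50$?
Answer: $171991800$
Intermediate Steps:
$r{\left(P \right)} = 3 P \left(P + \left(-4 + P\right)^{2}\right)$ ($r{\left(P \right)} = \left(P + \left(-4 + P\right)^{2}\right) \left(P + \left(P + P\right)\right) = \left(P + \left(-4 + P\right)^{2}\right) \left(P + 2 P\right) = \left(P + \left(-4 + P\right)^{2}\right) 3 P = 3 P \left(P + \left(-4 + P\right)^{2}\right)$)
$r{\left(107 \right)} 50 = 3 \cdot 107 \left(107 + \left(-4 + 107\right)^{2}\right) 50 = 3 \cdot 107 \left(107 + 103^{2}\right) 50 = 3 \cdot 107 \left(107 + 10609\right) 50 = 3 \cdot 107 \cdot 10716 \cdot 50 = 3439836 \cdot 50 = 171991800$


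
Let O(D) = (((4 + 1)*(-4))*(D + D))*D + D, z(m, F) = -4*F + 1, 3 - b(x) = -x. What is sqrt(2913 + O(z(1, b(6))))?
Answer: I*sqrt(46122) ≈ 214.76*I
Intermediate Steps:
b(x) = 3 + x (b(x) = 3 - (-1)*x = 3 + x)
z(m, F) = 1 - 4*F
O(D) = D - 40*D**2 (O(D) = ((5*(-4))*(2*D))*D + D = (-40*D)*D + D = -40*D**2 + D = D - 40*D**2)
sqrt(2913 + O(z(1, b(6)))) = sqrt(2913 + (1 - 4*(3 + 6))*(1 - 40*(1 - 4*(3 + 6)))) = sqrt(2913 + (1 - 4*9)*(1 - 40*(1 - 4*9))) = sqrt(2913 + (1 - 36)*(1 - 40*(1 - 36))) = sqrt(2913 - 35*(1 - 40*(-35))) = sqrt(2913 - 35*(1 + 1400)) = sqrt(2913 - 35*1401) = sqrt(2913 - 49035) = sqrt(-46122) = I*sqrt(46122)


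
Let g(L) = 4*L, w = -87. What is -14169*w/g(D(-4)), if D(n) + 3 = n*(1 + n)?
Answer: 136967/4 ≈ 34242.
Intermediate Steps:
D(n) = -3 + n*(1 + n)
-14169*w/g(D(-4)) = -(-1232703)/(4*(-3 - 4 + (-4)²)) = -(-1232703)/(4*(-3 - 4 + 16)) = -(-1232703)/(4*9) = -(-1232703)/36 = -14169*(-29/12) = 136967/4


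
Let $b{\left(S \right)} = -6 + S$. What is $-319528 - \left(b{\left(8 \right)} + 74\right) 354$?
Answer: $-346432$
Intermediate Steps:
$-319528 - \left(b{\left(8 \right)} + 74\right) 354 = -319528 - \left(\left(-6 + 8\right) + 74\right) 354 = -319528 - \left(2 + 74\right) 354 = -319528 - 76 \cdot 354 = -319528 - 26904 = -346432$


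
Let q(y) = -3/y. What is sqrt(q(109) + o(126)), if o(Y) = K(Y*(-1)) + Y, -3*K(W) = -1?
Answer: sqrt(13505754)/327 ≈ 11.239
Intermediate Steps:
K(W) = 1/3 (K(W) = -1/3*(-1) = 1/3)
o(Y) = 1/3 + Y
sqrt(q(109) + o(126)) = sqrt(-3/109 + (1/3 + 126)) = sqrt(-3*1/109 + 379/3) = sqrt(-3/109 + 379/3) = sqrt(41302/327) = sqrt(13505754)/327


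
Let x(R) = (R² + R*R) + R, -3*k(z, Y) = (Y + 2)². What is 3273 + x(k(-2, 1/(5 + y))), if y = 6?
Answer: 431647592/131769 ≈ 3275.8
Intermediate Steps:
k(z, Y) = -(2 + Y)²/3 (k(z, Y) = -(Y + 2)²/3 = -(2 + Y)²/3)
x(R) = R + 2*R² (x(R) = (R² + R²) + R = 2*R² + R = R + 2*R²)
3273 + x(k(-2, 1/(5 + y))) = 3273 + (-(2 + 1/(5 + 6))²/3)*(1 + 2*(-(2 + 1/(5 + 6))²/3)) = 3273 + (-(2 + 1/11)²/3)*(1 + 2*(-(2 + 1/11)²/3)) = 3273 + (-(23/11)²/3)*(1 + 2*(-(23/11)²/3)) = 3273 + (-⅓*529/121)*(1 + 2*(-⅓*529/121)) = 3273 - 529*(1 + 2*(-529/363))/363 = 3273 - 529*(1 - 1058/363)/363 = 3273 - 529/363*(-695/363) = 3273 + 367655/131769 = 431647592/131769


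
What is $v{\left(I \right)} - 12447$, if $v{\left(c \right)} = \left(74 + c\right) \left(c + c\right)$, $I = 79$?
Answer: $11727$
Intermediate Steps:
$v{\left(c \right)} = 2 c \left(74 + c\right)$ ($v{\left(c \right)} = \left(74 + c\right) 2 c = 2 c \left(74 + c\right)$)
$v{\left(I \right)} - 12447 = 2 \cdot 79 \left(74 + 79\right) - 12447 = 2 \cdot 79 \cdot 153 - 12447 = 24174 - 12447 = 11727$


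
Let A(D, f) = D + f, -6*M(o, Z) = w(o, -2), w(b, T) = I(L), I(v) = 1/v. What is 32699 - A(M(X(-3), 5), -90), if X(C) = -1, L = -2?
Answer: 393467/12 ≈ 32789.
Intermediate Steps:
w(b, T) = -1/2 (w(b, T) = 1/(-2) = -1/2)
M(o, Z) = 1/12 (M(o, Z) = -1/6*(-1/2) = 1/12)
32699 - A(M(X(-3), 5), -90) = 32699 - (1/12 - 90) = 32699 - 1*(-1079/12) = 32699 + 1079/12 = 393467/12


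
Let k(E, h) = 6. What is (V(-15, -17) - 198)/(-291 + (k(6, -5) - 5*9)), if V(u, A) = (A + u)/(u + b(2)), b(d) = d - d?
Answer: 1469/2475 ≈ 0.59354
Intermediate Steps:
b(d) = 0
V(u, A) = (A + u)/u (V(u, A) = (A + u)/(u + 0) = (A + u)/u)
(V(-15, -17) - 198)/(-291 + (k(6, -5) - 5*9)) = ((-17 - 15)/(-15) - 198)/(-291 + (6 - 5*9)) = (-1/15*(-32) - 198)/(-291 + (6 - 45)) = (32/15 - 198)/(-291 - 39) = -2938/15/(-330) = -2938/15*(-1/330) = 1469/2475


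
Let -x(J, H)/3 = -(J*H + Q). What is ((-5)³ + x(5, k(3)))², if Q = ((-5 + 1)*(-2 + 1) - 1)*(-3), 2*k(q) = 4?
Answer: 14884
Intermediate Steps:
k(q) = 2 (k(q) = (½)*4 = 2)
Q = -9 (Q = (-4*(-1) - 1)*(-3) = (4 - 1)*(-3) = 3*(-3) = -9)
x(J, H) = -27 + 3*H*J (x(J, H) = -(-3)*(J*H - 9) = -(-3)*(H*J - 9) = -(-3)*(-9 + H*J) = -3*(9 - H*J) = -27 + 3*H*J)
((-5)³ + x(5, k(3)))² = ((-5)³ + (-27 + 3*2*5))² = (-125 + (-27 + 30))² = (-125 + 3)² = (-122)² = 14884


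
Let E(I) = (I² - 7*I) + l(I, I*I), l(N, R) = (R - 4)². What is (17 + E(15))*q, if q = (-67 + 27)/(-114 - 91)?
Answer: 391824/41 ≈ 9556.7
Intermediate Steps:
l(N, R) = (-4 + R)²
q = 8/41 (q = -40/(-205) = -40*(-1/205) = 8/41 ≈ 0.19512)
E(I) = I² + (-4 + I²)² - 7*I (E(I) = (I² - 7*I) + (-4 + I*I)² = (I² - 7*I) + (-4 + I²)² = I² + (-4 + I²)² - 7*I)
(17 + E(15))*q = (17 + (15² + (-4 + 15²)² - 7*15))*(8/41) = (17 + (225 + (-4 + 225)² - 105))*(8/41) = (17 + (225 + 221² - 105))*(8/41) = (17 + (225 + 48841 - 105))*(8/41) = (17 + 48961)*(8/41) = 48978*(8/41) = 391824/41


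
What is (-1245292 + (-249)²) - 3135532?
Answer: -4318823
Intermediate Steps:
(-1245292 + (-249)²) - 3135532 = (-1245292 + 62001) - 3135532 = -1183291 - 3135532 = -4318823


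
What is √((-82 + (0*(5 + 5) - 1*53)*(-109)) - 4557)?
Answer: √1138 ≈ 33.734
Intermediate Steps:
√((-82 + (0*(5 + 5) - 1*53)*(-109)) - 4557) = √((-82 + (0*10 - 53)*(-109)) - 4557) = √((-82 + (0 - 53)*(-109)) - 4557) = √((-82 - 53*(-109)) - 4557) = √((-82 + 5777) - 4557) = √(5695 - 4557) = √1138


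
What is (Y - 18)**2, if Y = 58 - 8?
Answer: 1024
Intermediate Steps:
Y = 50
(Y - 18)**2 = (50 - 18)**2 = 32**2 = 1024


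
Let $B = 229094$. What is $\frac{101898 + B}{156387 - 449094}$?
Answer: $- \frac{330992}{292707} \approx -1.1308$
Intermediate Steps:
$\frac{101898 + B}{156387 - 449094} = \frac{101898 + 229094}{156387 - 449094} = \frac{330992}{-292707} = 330992 \left(- \frac{1}{292707}\right) = - \frac{330992}{292707}$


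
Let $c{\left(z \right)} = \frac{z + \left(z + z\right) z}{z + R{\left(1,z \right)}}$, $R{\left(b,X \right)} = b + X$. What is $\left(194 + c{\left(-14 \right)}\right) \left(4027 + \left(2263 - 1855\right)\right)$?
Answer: $798300$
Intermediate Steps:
$R{\left(b,X \right)} = X + b$
$c{\left(z \right)} = \frac{z + 2 z^{2}}{1 + 2 z}$ ($c{\left(z \right)} = \frac{z + \left(z + z\right) z}{z + \left(z + 1\right)} = \frac{z + 2 z z}{z + \left(1 + z\right)} = \frac{z + 2 z^{2}}{1 + 2 z}$)
$\left(194 + c{\left(-14 \right)}\right) \left(4027 + \left(2263 - 1855\right)\right) = \left(194 - 14\right) \left(4027 + \left(2263 - 1855\right)\right) = 180 \left(4027 + 408\right) = 180 \cdot 4435 = 798300$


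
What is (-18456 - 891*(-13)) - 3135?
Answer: -10008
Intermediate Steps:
(-18456 - 891*(-13)) - 3135 = (-18456 + 11583) - 3135 = -6873 - 3135 = -10008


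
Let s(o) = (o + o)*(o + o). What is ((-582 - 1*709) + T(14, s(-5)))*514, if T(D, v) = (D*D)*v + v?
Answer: 9462226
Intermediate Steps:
s(o) = 4*o² (s(o) = (2*o)*(2*o) = 4*o²)
T(D, v) = v + v*D² (T(D, v) = D²*v + v = v*D² + v = v + v*D²)
((-582 - 1*709) + T(14, s(-5)))*514 = ((-582 - 1*709) + (4*(-5)²)*(1 + 14²))*514 = ((-582 - 709) + (4*25)*(1 + 196))*514 = (-1291 + 100*197)*514 = (-1291 + 19700)*514 = 18409*514 = 9462226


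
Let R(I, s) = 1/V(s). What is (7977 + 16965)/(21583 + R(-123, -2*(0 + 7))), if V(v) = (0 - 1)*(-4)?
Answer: 99768/86333 ≈ 1.1556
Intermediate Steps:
V(v) = 4 (V(v) = -1*(-4) = 4)
R(I, s) = ¼ (R(I, s) = 1/4 = ¼)
(7977 + 16965)/(21583 + R(-123, -2*(0 + 7))) = (7977 + 16965)/(21583 + ¼) = 24942/(86333/4) = 24942*(4/86333) = 99768/86333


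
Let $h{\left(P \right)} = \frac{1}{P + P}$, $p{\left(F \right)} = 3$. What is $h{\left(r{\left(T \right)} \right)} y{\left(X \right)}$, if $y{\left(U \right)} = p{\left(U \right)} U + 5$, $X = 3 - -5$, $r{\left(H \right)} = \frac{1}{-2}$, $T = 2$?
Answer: $-29$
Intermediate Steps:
$r{\left(H \right)} = - \frac{1}{2}$
$h{\left(P \right)} = \frac{1}{2 P}$
$X = 8$ ($X = 3 + 5 = 8$)
$y{\left(U \right)} = 5 + 3 U$ ($y{\left(U \right)} = 3 U + 5 = 5 + 3 U$)
$h{\left(r{\left(T \right)} \right)} y{\left(X \right)} = \frac{1}{2 \left(- \frac{1}{2}\right)} \left(5 + 3 \cdot 8\right) = \frac{1}{2} \left(-2\right) \left(5 + 24\right) = \left(-1\right) 29 = -29$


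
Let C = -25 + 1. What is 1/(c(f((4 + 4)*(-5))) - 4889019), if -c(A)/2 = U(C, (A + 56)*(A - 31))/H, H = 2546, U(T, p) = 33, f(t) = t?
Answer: -1273/6223721220 ≈ -2.0454e-7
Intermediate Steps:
C = -24
c(A) = -33/1273 (c(A) = -66/2546 = -2*33/2546 = -33/1273)
1/(c(f((4 + 4)*(-5))) - 4889019) = 1/(-33/1273 - 4889019) = 1/(-6223721220/1273) = -1273/6223721220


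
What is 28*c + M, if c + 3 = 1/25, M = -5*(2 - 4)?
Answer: -1822/25 ≈ -72.880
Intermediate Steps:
M = 10 (M = -5*(-2) = 10)
c = -74/25 (c = -3 + 1/25 = -74/25 ≈ -2.9600)
28*c + M = 28*(-74/25) + 10 = -2072/25 + 10 = -1822/25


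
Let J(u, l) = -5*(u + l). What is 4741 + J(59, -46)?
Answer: 4676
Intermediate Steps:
J(u, l) = -5*l - 5*u (J(u, l) = -5*(l + u) = -5*l - 5*u)
4741 + J(59, -46) = 4741 + (-5*(-46) - 5*59) = 4741 + (230 - 295) = 4741 - 65 = 4676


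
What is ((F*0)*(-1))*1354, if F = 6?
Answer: 0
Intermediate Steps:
((F*0)*(-1))*1354 = ((6*0)*(-1))*1354 = (0*(-1))*1354 = 0*1354 = 0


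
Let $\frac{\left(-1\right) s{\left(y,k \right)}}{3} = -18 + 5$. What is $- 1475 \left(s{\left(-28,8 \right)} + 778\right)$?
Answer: $-1205075$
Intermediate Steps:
$s{\left(y,k \right)} = 39$ ($s{\left(y,k \right)} = - 3 \left(-18 + 5\right) = \left(-3\right) \left(-13\right) = 39$)
$- 1475 \left(s{\left(-28,8 \right)} + 778\right) = - 1475 \left(39 + 778\right) = \left(-1475\right) 817 = -1205075$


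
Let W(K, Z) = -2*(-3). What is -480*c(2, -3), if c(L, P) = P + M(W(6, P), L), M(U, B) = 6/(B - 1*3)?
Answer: 4320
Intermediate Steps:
W(K, Z) = 6
M(U, B) = 6/(-3 + B) (M(U, B) = 6/(B - 3) = 6/(-3 + B))
c(L, P) = P + 6/(-3 + L)
-480*c(2, -3) = -480*(6 - 3*(-3 + 2))/(-3 + 2) = -480*(6 - 3*(-1))/(-1) = -(-480)*(6 + 3) = -(-480)*9 = -480*(-9) = 4320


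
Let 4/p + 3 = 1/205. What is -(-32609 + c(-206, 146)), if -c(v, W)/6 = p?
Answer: 10008503/307 ≈ 32601.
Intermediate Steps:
p = -410/307 (p = 4/(-3 + 1/205) = 4/(-614/205) = 4*(-205/614) = -410/307 ≈ -1.3355)
c(v, W) = 2460/307 (c(v, W) = -6*(-410/307) = 2460/307)
-(-32609 + c(-206, 146)) = -(-32609 + 2460/307) = -1*(-10008503/307) = 10008503/307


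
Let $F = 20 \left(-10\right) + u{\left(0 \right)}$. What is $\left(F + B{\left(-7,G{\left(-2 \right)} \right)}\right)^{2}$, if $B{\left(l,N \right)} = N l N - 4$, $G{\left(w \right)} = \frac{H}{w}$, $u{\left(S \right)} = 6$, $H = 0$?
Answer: $39204$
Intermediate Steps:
$F = -194$ ($F = 20 \left(-10\right) + 6 = -200 + 6 = -194$)
$G{\left(w \right)} = 0$ ($G{\left(w \right)} = \frac{0}{w} = 0$)
$B{\left(l,N \right)} = -4 + l N^{2}$ ($B{\left(l,N \right)} = l N^{2} - 4 = -4 + l N^{2}$)
$\left(F + B{\left(-7,G{\left(-2 \right)} \right)}\right)^{2} = \left(-194 - \left(4 + 7 \cdot 0^{2}\right)\right)^{2} = \left(-194 - 4\right)^{2} = \left(-198\right)^{2} = 39204$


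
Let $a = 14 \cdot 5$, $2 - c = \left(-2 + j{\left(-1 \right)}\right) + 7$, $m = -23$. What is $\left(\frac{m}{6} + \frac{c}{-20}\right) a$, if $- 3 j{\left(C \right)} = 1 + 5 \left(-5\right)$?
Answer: $- \frac{1379}{6} \approx -229.83$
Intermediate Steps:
$j{\left(C \right)} = 8$ ($j{\left(C \right)} = - \frac{1 + 5 \left(-5\right)}{3} = - \frac{1 - 25}{3} = \left(- \frac{1}{3}\right) \left(-24\right) = 8$)
$c = -11$ ($c = 2 - \left(\left(-2 + 8\right) + 7\right) = 2 - \left(6 + 7\right) = 2 - 13 = -11$)
$a = 70$
$\left(\frac{m}{6} + \frac{c}{-20}\right) a = \left(- \frac{23}{6} - \frac{11}{-20}\right) 70 = \left(\left(-23\right) \frac{1}{6} - - \frac{11}{20}\right) 70 = \left(- \frac{23}{6} + \frac{11}{20}\right) 70 = \left(- \frac{197}{60}\right) 70 = - \frac{1379}{6}$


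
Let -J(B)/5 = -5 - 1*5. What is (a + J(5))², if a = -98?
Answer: 2304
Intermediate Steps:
J(B) = 50 (J(B) = -5*(-5 - 1*5) = -5*(-5 - 5) = -5*(-10) = 50)
(a + J(5))² = (-98 + 50)² = (-48)² = 2304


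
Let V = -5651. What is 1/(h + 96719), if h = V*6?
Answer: 1/62813 ≈ 1.5920e-5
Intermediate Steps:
h = -33906 (h = -5651*6 = -33906)
1/(h + 96719) = 1/(-33906 + 96719) = 1/62813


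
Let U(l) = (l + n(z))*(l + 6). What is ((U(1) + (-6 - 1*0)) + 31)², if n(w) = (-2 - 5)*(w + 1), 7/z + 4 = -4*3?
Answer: 5041/256 ≈ 19.691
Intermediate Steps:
z = -7/16 (z = 7/(-4 - 4*3) = 7/(-4 - 12) = 7/(-16) = 7*(-1/16) = -7/16 ≈ -0.43750)
n(w) = -7 - 7*w (n(w) = -7*(1 + w) = -7 - 7*w)
U(l) = (6 + l)*(-63/16 + l) (U(l) = (l + (-7 - 7*(-7/16)))*(l + 6) = (l + (-7 + 49/16))*(6 + l) = (l - 63/16)*(6 + l) = (-63/16 + l)*(6 + l) = (6 + l)*(-63/16 + l))
((U(1) + (-6 - 1*0)) + 31)² = (((-189/8 + 1² + (33/16)*1) + (-6 - 1*0)) + 31)² = (((-189/8 + 1 + 33/16) + (-6 + 0)) + 31)² = ((-329/16 - 6) + 31)² = (-425/16 + 31)² = (71/16)² = 5041/256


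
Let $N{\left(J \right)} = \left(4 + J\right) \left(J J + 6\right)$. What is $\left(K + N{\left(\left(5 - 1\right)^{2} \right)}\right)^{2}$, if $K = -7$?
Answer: $27384289$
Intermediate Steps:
$N{\left(J \right)} = \left(4 + J\right) \left(6 + J^{2}\right)$ ($N{\left(J \right)} = \left(4 + J\right) \left(J^{2} + 6\right) = \left(4 + J\right) \left(6 + J^{2}\right)$)
$\left(K + N{\left(\left(5 - 1\right)^{2} \right)}\right)^{2} = \left(-7 + \left(24 + \left(\left(5 - 1\right)^{2}\right)^{3} + 4 \left(\left(5 - 1\right)^{2}\right)^{2} + 6 \left(5 - 1\right)^{2}\right)\right)^{2} = \left(-7 + \left(24 + \left(4^{2}\right)^{3} + 4 \left(4^{2}\right)^{2} + 6 \cdot 4^{2}\right)\right)^{2} = \left(-7 + \left(24 + 16^{3} + 4 \cdot 16^{2} + 6 \cdot 16\right)\right)^{2} = \left(-7 + \left(24 + 4096 + 4 \cdot 256 + 96\right)\right)^{2} = \left(-7 + \left(24 + 4096 + 1024 + 96\right)\right)^{2} = \left(-7 + 5240\right)^{2} = 5233^{2} = 27384289$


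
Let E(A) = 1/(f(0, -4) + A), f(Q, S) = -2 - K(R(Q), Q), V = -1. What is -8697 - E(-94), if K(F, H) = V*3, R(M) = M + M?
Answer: -808820/93 ≈ -8697.0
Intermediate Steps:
R(M) = 2*M
K(F, H) = -3 (K(F, H) = -1*3 = -3)
f(Q, S) = 1 (f(Q, S) = -2 - 1*(-3) = -2 + 3 = 1)
E(A) = 1/(1 + A)
-8697 - E(-94) = -8697 - 1/(1 - 94) = -8697 - 1/(-93) = -8697 - 1*(-1/93) = -8697 + 1/93 = -808820/93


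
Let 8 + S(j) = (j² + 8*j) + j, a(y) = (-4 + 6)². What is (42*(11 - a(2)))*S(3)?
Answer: 8232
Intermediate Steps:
a(y) = 4 (a(y) = 2² = 4)
S(j) = -8 + j² + 9*j (S(j) = -8 + ((j² + 8*j) + j) = -8 + (j² + 9*j) = -8 + j² + 9*j)
(42*(11 - a(2)))*S(3) = (42*(11 - 1*4))*(-8 + 3² + 9*3) = (42*(11 - 4))*(-8 + 9 + 27) = (42*7)*28 = 294*28 = 8232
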